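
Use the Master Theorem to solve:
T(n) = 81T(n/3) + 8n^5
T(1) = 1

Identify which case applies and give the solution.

a=81, b=3, f(n)=8n^5. log_3(81) = 4. Since c=5 > 4 and the regularity condition holds (81(n/3)^5 = (81/3^5)n^5 with 81/3^5 < 1), Case 3 applies: T(n) = Θ(f(n)) = O(n^5).

Answer: O(n^5) - Case 3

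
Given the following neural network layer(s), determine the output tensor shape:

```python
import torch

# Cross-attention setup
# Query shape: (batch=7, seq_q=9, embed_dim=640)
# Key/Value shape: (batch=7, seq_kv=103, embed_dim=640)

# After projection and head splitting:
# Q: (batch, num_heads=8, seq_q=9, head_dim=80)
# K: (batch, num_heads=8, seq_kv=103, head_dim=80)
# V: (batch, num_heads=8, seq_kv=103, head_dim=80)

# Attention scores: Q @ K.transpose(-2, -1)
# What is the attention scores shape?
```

Input: (7, 9, 640) -> Output: (7, 8, 9, 103)

Answer: (7, 8, 9, 103)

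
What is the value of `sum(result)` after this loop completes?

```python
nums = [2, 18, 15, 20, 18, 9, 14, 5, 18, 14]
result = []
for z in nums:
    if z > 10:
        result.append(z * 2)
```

Sum of doubled values > 10
`result` takes the values: [] → [36] → [36, 30] → [36, 30, 40] → [36, 30, 40, 36] → [36, 30, 40, 36, 28] → [36, 30, 40, 36, 28, 36] → [36, 30, 40, 36, 28, 36, 28]
So `sum(result)` = 234

Answer: 234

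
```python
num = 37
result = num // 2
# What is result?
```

Trace:
`num = 37` → num = 37
`result = num // 2` → result = 18
So result = 18

Answer: 18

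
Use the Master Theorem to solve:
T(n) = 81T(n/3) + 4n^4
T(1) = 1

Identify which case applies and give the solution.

a=81, b=3, f(n)=4n^4. log_3(81) = 4. Since c=4 = 4, Case 2 applies: T(n) = Θ(n^log_b(a) · log n) = O(n^4 log n).

Answer: O(n^4 log n) - Case 2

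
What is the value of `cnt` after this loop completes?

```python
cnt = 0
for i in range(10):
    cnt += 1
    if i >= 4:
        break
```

Loop breaks when i reaches 4, cnt is 5
`cnt` takes the values: 0 → 1 → 2 → 3 → 4 → 5

Answer: 5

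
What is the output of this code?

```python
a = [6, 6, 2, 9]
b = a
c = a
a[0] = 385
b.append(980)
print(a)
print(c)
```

Key concept: multiple aliases.
Step by step:
`a = [6, 6, 2, 9]` → a = [6, 6, 2, 9]
`b = a` → b = [6, 6, 2, 9] (same object as a)
`c = a` → c = [6, 6, 2, 9] (same object as a, b)
`a[0] = 385` → a = [385, 6, 2, 9] (same object as b, c); b = [385, 6, 2, 9] (same object as a, c); c = [385, 6, 2, 9] (same object as a, b)
`b.append(980)` → a = [385, 6, 2, 9, 980] (same object as b, c); b = [385, 6, 2, 9, 980] (same object as a, c); c = [385, 6, 2, 9, 980] (same object as a, b)
`print(a)` → prints [385, 6, 2, 9, 980]
`print(c)` → prints [385, 6, 2, 9, 980]

Answer:
[385, 6, 2, 9, 980]
[385, 6, 2, 9, 980]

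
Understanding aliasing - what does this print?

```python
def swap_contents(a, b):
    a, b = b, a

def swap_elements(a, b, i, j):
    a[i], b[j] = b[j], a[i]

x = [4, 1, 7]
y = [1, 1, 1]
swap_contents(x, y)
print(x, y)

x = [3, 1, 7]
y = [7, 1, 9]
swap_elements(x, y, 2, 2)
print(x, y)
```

Key concept: parameter rebinding vs mutation.
Step by step:
`x = [4, 1, 7]` → x = [4, 1, 7]
`y = [1, 1, 1]` → y = [1, 1, 1]
`swap_contents(x, y)` → no visible change to tracked variables
`print(x, y)` → prints [4, 1, 7] [1, 1, 1]
`x = [3, 1, 7]` → x = [3, 1, 7]
`y = [7, 1, 9]` → y = [7, 1, 9]
`swap_elements(x, y, 2, 2)` → x = [3, 1, 9]; y = [7, 1, 7]
`print(x, y)` → prints [3, 1, 9] [7, 1, 7]

Answer:
[4, 1, 7] [1, 1, 1]
[3, 1, 9] [7, 1, 7]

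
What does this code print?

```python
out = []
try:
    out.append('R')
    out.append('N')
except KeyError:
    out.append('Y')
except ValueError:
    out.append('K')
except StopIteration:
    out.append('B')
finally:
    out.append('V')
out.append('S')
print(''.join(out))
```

Execution trace: 'R' (try body) → 'N' (try body, no exception) → 'V' (finally) → 'S' (after the try/except). Output: RNVS

Answer: RNVS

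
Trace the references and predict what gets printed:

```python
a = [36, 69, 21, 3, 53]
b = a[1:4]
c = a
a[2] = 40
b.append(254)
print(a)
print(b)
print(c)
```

Key concept: slice vs alias.
Step by step:
`a = [36, 69, 21, 3, 53]` → a = [36, 69, 21, 3, 53]
`b = a[1:4]` → b = [69, 21, 3]
`c = a` → c = [36, 69, 21, 3, 53] (same object as a)
`a[2] = 40` → a = [36, 69, 40, 3, 53] (same object as c); c = [36, 69, 40, 3, 53] (same object as a)
`b.append(254)` → b = [69, 21, 3, 254]
`print(a)` → prints [36, 69, 40, 3, 53]
`print(b)` → prints [69, 21, 3, 254]
`print(c)` → prints [36, 69, 40, 3, 53]

Answer:
[36, 69, 40, 3, 53]
[69, 21, 3, 254]
[36, 69, 40, 3, 53]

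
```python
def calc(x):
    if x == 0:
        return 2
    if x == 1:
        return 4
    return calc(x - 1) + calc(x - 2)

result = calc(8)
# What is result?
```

Build up from base cases: calc(0)=2, calc(1)=4, calc(2)=6, calc(3)=10, calc(4)=16, calc(5)=26, calc(6)=42, ..., calc(8)=110

Answer: 110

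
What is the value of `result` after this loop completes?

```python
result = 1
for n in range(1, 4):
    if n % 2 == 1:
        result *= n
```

Product of odd numbers 1 to 3
`result` takes the values: 1 → 3

Answer: 3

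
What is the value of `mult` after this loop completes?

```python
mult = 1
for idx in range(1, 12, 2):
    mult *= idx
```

Product of 1, 3, 5, ... up to 11
`mult` takes the values: 1 → 3 → 15 → 105 → 945 → 10395

Answer: 10395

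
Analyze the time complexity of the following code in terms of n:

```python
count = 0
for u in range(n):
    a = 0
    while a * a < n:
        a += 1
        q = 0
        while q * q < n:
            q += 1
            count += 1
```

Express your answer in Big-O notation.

Each loop level contributes: n × √n × √n. Multiplying the contributions gives O(n^2).

Answer: O(n^2)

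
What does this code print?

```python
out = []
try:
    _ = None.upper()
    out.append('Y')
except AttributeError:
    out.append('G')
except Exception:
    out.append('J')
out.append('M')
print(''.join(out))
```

Execution trace: 'G' (except AttributeError) → 'M' (after the try/except). Output: GM

Answer: GM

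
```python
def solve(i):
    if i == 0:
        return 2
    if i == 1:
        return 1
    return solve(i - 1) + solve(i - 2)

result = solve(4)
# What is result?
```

Build up from base cases: solve(0)=2, solve(1)=1, solve(2)=3, solve(3)=4, solve(4)=7

Answer: 7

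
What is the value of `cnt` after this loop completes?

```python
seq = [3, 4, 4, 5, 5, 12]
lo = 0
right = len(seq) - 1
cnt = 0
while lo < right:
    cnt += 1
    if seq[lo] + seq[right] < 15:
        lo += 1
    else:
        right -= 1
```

Steps to find pair summing to 15
`cnt` takes the values: 0 → 1 → 2 → 3 → 4 → 5

Answer: 5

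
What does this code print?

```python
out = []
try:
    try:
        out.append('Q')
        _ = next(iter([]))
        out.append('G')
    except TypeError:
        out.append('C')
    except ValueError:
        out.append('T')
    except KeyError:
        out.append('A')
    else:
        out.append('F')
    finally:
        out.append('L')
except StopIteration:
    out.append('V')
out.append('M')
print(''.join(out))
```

Execution trace: 'Q' (try body) → 'L' (finally) → 'V' (outer except StopIteration) → 'M' (after the try/except). Output: QLVM

Answer: QLVM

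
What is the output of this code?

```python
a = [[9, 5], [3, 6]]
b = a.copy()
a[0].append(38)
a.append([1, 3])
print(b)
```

Key concept: shallow copy with nested lists.
Step by step:
`a = [[9, 5], [3, 6]]` → a = [[9, 5], [3, 6]]
`b = a.copy()` → b = [[9, 5], [3, 6]]
`a[0].append(38)` → a = [[9, 5, 38], [3, 6]]; b = [[9, 5, 38], [3, 6]]
`a.append([1, 3])` → a = [[9, 5, 38], [3, 6], [1, 3]]
`print(b)` → prints [[9, 5, 38], [3, 6]]

Answer: [[9, 5, 38], [3, 6]]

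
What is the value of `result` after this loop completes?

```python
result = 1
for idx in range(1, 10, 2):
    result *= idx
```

Product of 1, 3, 5, ... up to 9
`result` takes the values: 1 → 3 → 15 → 105 → 945

Answer: 945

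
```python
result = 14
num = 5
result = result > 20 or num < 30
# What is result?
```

Trace:
`result = 14` → result = 14
`num = 5` → num = 5
`result = result > 20 or num < 30` → result = True
So result = True

Answer: True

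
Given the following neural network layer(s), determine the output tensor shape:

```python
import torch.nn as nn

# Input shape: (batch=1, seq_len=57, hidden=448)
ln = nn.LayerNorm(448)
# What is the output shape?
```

Input: (1, 57, 448) -> Output: (1, 57, 448)

Answer: (1, 57, 448)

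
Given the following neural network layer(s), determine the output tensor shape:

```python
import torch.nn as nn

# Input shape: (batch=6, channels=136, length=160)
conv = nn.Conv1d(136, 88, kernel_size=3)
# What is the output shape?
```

Input: (6, 136, 160) -> Output: (6, 88, 158)

Answer: (6, 88, 158)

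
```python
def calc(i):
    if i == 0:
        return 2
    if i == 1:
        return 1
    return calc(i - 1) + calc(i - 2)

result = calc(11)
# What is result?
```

Build up from base cases: calc(0)=2, calc(1)=1, calc(2)=3, calc(3)=4, calc(4)=7, calc(5)=11, calc(6)=18, ..., calc(11)=199

Answer: 199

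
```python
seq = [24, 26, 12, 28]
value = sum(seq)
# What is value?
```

Trace:
`seq = [24, 26, 12, 28]` → seq = [24, 26, 12, 28]
`value = sum(seq)` → value = 90
So value = 90

Answer: 90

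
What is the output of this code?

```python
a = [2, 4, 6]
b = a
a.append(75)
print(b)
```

Key concept: basic list aliasing.
Step by step:
`a = [2, 4, 6]` → a = [2, 4, 6]
`b = a` → b = [2, 4, 6] (same object as a)
`a.append(75)` → a = [2, 4, 6, 75] (same object as b); b = [2, 4, 6, 75] (same object as a)
`print(b)` → prints [2, 4, 6, 75]

Answer: [2, 4, 6, 75]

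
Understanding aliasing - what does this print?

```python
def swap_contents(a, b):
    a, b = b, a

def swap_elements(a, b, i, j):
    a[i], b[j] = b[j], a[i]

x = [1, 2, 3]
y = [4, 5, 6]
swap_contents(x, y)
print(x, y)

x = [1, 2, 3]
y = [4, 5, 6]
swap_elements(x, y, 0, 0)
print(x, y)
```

Key concept: parameter rebinding vs mutation.
Step by step:
`x = [1, 2, 3]` → x = [1, 2, 3]
`y = [4, 5, 6]` → y = [4, 5, 6]
`swap_contents(x, y)` → no visible change to tracked variables
`print(x, y)` → prints [1, 2, 3] [4, 5, 6]
`x = [1, 2, 3]` → x = [1, 2, 3]
`y = [4, 5, 6]` → y = [4, 5, 6]
`swap_elements(x, y, 0, 0)` → x = [4, 2, 3]; y = [1, 5, 6]
`print(x, y)` → prints [4, 2, 3] [1, 5, 6]

Answer:
[1, 2, 3] [4, 5, 6]
[4, 2, 3] [1, 5, 6]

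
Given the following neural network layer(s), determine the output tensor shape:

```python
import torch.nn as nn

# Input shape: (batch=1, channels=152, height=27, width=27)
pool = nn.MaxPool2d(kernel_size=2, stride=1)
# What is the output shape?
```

Input: (1, 152, 27, 27) -> Output: (1, 152, 26, 26)

Answer: (1, 152, 26, 26)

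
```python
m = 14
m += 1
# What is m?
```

Trace:
`m = 14` → m = 14
`m += 1` → m = 15
So m = 15

Answer: 15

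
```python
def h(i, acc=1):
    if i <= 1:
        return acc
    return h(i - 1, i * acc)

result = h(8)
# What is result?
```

Accumulator trace (n, acc): (8, 1) -> (7, 8) -> (6, 56) -> (5, 336) -> (4, 1680) -> (3, 6720) -> (2, 20160) -> (1, 40320) -> return 40320

Answer: 40320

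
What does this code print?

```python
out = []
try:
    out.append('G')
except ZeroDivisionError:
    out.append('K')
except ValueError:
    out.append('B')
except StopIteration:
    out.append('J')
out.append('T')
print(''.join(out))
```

Execution trace: 'G' (try body, no exception) → 'T' (after the try/except). Output: GT

Answer: GT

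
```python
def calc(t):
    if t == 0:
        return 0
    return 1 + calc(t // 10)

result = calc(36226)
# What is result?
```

Count of digits of 36226: 5

Answer: 5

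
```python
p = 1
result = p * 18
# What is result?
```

Trace:
`p = 1` → p = 1
`result = p * 18` → result = 18
So result = 18

Answer: 18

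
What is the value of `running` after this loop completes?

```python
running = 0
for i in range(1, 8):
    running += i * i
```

Sum of squares 1² to 7² = 140
`running` takes the values: 0 → 1 → 5 → 14 → 30 → 55 → 91 → 140

Answer: 140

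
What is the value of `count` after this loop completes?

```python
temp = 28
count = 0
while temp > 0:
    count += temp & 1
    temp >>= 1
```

Count set bits in 28 (binary: 0b11100)
`count` takes the values: 0 → 1 → 2 → 3

Answer: 3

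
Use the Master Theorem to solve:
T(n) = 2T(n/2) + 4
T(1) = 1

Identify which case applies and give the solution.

a=2, b=2, f(n)=4. log_2(2) = 1. Since c=0 < 1, Case 1 applies: T(n) = Θ(n^log_b(a)) = O(n).

Answer: O(n) - Case 1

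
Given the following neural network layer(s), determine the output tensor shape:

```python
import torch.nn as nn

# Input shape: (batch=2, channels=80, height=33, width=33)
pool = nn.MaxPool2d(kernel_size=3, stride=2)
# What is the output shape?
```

Input: (2, 80, 33, 33) -> Output: (2, 80, 16, 16)

Answer: (2, 80, 16, 16)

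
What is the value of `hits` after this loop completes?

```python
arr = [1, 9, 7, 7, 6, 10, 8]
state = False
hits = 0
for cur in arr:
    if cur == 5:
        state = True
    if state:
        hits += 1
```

Count elements after first 5 in [1, 9, 7, 7, 6, 10, 8]
`hits` takes the values: 0

Answer: 0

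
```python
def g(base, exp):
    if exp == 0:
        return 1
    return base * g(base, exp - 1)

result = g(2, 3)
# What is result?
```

g(2, 3) = 2 * 2 * 2 = 8

Answer: 8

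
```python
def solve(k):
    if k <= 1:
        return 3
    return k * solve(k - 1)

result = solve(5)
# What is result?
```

solve(5) = 5 * 4 * 3 * 2 * 3 = 360

Answer: 360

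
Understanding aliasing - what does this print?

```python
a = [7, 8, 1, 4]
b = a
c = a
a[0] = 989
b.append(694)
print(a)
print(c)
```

Key concept: multiple aliases.
Step by step:
`a = [7, 8, 1, 4]` → a = [7, 8, 1, 4]
`b = a` → b = [7, 8, 1, 4] (same object as a)
`c = a` → c = [7, 8, 1, 4] (same object as a, b)
`a[0] = 989` → a = [989, 8, 1, 4] (same object as b, c); b = [989, 8, 1, 4] (same object as a, c); c = [989, 8, 1, 4] (same object as a, b)
`b.append(694)` → a = [989, 8, 1, 4, 694] (same object as b, c); b = [989, 8, 1, 4, 694] (same object as a, c); c = [989, 8, 1, 4, 694] (same object as a, b)
`print(a)` → prints [989, 8, 1, 4, 694]
`print(c)` → prints [989, 8, 1, 4, 694]

Answer:
[989, 8, 1, 4, 694]
[989, 8, 1, 4, 694]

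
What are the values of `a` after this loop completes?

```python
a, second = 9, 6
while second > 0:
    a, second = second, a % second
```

GCD of 9 and 6
`a` takes the values: 9 → 6 → 3

Answer: 3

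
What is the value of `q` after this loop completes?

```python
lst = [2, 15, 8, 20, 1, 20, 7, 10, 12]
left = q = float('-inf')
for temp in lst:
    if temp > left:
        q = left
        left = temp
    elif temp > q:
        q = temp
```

Second largest (with repeats) in [2, 15, 8, 20, 1, 20, 7, 10, 12]
`q` takes the values: -inf → 2 → 8 → 15 → 20

Answer: 20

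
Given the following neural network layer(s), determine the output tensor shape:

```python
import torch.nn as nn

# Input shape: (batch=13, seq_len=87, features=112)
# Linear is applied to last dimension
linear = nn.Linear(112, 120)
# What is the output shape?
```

Input: (13, 87, 112) -> Output: (13, 87, 120)

Answer: (13, 87, 120)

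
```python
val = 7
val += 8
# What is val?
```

Trace:
`val = 7` → val = 7
`val += 8` → val = 15
So val = 15

Answer: 15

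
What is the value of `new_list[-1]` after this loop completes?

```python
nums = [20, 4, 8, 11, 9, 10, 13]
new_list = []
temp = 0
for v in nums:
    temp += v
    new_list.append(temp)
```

Cumulative sum ends at 75
`new_list` takes the values: [] → [20] → [20, 24] → [20, 24, 32] → [20, 24, 32, 43] → [20, 24, 32, 43, 52] → [20, 24, 32, 43, 52, 62] → [20, 24, 32, 43, 52, 62, 75]
So `new_list[-1]` = 75

Answer: 75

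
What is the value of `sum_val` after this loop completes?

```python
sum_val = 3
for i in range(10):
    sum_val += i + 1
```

Start at 3, add 1 to 10 = 58
`sum_val` takes the values: 3 → 4 → 6 → 9 → 13 → 18 → 24 → 31 → 39 → 48 → 58

Answer: 58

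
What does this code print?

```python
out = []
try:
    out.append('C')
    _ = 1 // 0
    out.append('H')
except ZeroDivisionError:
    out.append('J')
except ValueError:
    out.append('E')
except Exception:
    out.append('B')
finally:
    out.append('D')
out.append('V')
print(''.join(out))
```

Execution trace: 'C' (try body) → 'J' (except ZeroDivisionError) → 'D' (finally) → 'V' (after the try/except). Output: CJDV

Answer: CJDV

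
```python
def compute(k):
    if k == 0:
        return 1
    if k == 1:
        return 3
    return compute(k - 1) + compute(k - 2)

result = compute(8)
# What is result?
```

Build up from base cases: compute(0)=1, compute(1)=3, compute(2)=4, compute(3)=7, compute(4)=11, compute(5)=18, compute(6)=29, ..., compute(8)=76

Answer: 76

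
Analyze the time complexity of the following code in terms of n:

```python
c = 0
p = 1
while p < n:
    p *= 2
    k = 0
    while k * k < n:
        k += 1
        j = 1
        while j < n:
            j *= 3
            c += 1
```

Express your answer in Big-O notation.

Each loop level contributes: log n × √n × log n. Multiplying the contributions gives O(√n log² n).

Answer: O(√n log² n)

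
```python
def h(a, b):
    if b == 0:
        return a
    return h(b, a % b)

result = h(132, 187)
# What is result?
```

h(132, 187) -> h(187, 132) -> h(132, 55) -> h(55, 22) -> h(22, 11) -> h(11, 0) -> 11

Answer: 11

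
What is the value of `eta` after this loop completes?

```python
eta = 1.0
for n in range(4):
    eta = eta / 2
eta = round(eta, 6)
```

Halving LR 4 times: 1 / 2^4
`eta` takes the values: 1.0 → 0.5 → 0.25 → 0.125 → 0.0625

Answer: 0.0625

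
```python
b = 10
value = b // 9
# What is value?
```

Trace:
`b = 10` → b = 10
`value = b // 9` → value = 1
So value = 1

Answer: 1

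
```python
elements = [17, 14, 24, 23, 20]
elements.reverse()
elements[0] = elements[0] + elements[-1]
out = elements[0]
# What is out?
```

Trace:
`elements = [17, 14, 24, 23, 20]` → elements = [17, 14, 24, 23, 20]
`elements.reverse()` → elements = [20, 23, 24, 14, 17]
`elements[0] = elements[0] + elements[-1]` → elements = [37, 23, 24, 14, 17]
`out = elements[0]` → out = 37
So out = 37

Answer: 37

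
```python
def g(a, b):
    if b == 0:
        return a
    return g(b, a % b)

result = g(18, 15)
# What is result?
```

g(18, 15) -> g(15, 3) -> g(3, 0) -> 3

Answer: 3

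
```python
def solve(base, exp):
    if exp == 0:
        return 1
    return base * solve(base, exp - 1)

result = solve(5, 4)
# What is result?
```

solve(5, 4) = 5 * 5 * 5 * 5 = 625

Answer: 625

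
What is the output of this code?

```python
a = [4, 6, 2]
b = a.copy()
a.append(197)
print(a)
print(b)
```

Key concept: list.copy() creates independent copy.
Step by step:
`a = [4, 6, 2]` → a = [4, 6, 2]
`b = a.copy()` → b = [4, 6, 2]
`a.append(197)` → a = [4, 6, 2, 197]
`print(a)` → prints [4, 6, 2, 197]
`print(b)` → prints [4, 6, 2]

Answer:
[4, 6, 2, 197]
[4, 6, 2]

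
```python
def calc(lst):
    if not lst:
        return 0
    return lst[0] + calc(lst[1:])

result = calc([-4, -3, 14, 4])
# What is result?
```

(-4) + (-3) + 14 + 4 + 0 = 11

Answer: 11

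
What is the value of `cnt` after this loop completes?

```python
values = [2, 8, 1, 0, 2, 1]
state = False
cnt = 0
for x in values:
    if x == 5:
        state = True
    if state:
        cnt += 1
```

Count elements after first 5 in [2, 8, 1, 0, 2, 1]
`cnt` takes the values: 0

Answer: 0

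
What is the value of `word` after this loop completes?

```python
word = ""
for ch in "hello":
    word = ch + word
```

Reverse 'hello'
`word` takes the values: "" → "h" → "eh" → "leh" → "lleh" → "olleh"

Answer: "olleh"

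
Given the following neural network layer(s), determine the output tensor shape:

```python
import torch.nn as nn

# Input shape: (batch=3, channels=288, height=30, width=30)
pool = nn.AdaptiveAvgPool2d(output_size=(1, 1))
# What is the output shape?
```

Input: (3, 288, 30, 30) -> Output: (3, 288, 1, 1)

Answer: (3, 288, 1, 1)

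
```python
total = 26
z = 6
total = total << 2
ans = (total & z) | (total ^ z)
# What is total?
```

Trace:
`total = 26` → total = 26
`z = 6` → z = 6
`total = total << 2` → total = 104
`ans = (total & z) | (total ^ z)` → ans = 110
So total = 104

Answer: 104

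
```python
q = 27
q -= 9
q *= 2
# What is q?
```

Trace:
`q = 27` → q = 27
`q -= 9` → q = 18
`q *= 2` → q = 36
So q = 36

Answer: 36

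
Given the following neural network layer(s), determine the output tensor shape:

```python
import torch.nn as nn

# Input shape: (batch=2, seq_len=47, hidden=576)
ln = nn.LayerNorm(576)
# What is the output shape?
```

Input: (2, 47, 576) -> Output: (2, 47, 576)

Answer: (2, 47, 576)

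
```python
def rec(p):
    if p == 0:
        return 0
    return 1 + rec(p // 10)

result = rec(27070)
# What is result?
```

Count of digits of 27070: 5

Answer: 5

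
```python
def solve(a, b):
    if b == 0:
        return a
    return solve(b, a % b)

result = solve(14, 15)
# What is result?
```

solve(14, 15) -> solve(15, 14) -> solve(14, 1) -> solve(1, 0) -> 1

Answer: 1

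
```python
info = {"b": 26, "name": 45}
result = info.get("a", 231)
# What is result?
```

Trace:
`info = {"b": 26, "name": 45}` → info = {'b': 26, 'name': 45}
`result = info.get("a", 231)` → result = 231
So result = 231

Answer: 231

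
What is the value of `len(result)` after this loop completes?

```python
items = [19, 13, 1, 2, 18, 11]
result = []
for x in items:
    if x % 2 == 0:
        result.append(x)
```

Count even numbers in [19, 13, 1, 2, 18, 11]
`result` takes the values: [] → [2] → [2, 18]
So `len(result)` = 2

Answer: 2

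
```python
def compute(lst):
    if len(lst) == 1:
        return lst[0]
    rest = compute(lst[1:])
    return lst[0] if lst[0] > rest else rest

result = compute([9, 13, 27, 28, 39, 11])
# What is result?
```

Recursive max over [9, 13, 27, 28, 39, 11] = 39

Answer: 39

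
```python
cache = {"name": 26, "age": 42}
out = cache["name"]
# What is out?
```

Trace:
`cache = {"name": 26, "age": 42}` → cache = {'name': 26, 'age': 42}
`out = cache["name"]` → out = 26
So out = 26

Answer: 26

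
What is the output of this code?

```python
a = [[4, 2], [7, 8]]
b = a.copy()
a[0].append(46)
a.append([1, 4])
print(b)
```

Key concept: shallow copy with nested lists.
Step by step:
`a = [[4, 2], [7, 8]]` → a = [[4, 2], [7, 8]]
`b = a.copy()` → b = [[4, 2], [7, 8]]
`a[0].append(46)` → a = [[4, 2, 46], [7, 8]]; b = [[4, 2, 46], [7, 8]]
`a.append([1, 4])` → a = [[4, 2, 46], [7, 8], [1, 4]]
`print(b)` → prints [[4, 2, 46], [7, 8]]

Answer: [[4, 2, 46], [7, 8]]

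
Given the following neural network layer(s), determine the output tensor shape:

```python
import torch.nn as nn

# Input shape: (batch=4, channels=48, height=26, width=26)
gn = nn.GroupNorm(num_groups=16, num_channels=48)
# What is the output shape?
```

Input: (4, 48, 26, 26) -> Output: (4, 48, 26, 26)

Answer: (4, 48, 26, 26)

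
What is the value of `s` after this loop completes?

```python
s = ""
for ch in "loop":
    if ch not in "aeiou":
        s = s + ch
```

Remove vowels from 'loop'
`s` takes the values: "" → "l" → "lp"

Answer: "lp"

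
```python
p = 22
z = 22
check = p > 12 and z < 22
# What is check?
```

Trace:
`p = 22` → p = 22
`z = 22` → z = 22
`check = p > 12 and z < 22` → check = False
So check = False

Answer: False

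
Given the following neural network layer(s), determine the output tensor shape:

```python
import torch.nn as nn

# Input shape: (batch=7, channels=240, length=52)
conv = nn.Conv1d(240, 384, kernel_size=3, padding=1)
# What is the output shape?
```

Input: (7, 240, 52) -> Output: (7, 384, 52)

Answer: (7, 384, 52)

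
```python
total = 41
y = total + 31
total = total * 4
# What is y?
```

Trace:
`total = 41` → total = 41
`y = total + 31` → y = 72
`total = total * 4` → total = 164
So y = 72

Answer: 72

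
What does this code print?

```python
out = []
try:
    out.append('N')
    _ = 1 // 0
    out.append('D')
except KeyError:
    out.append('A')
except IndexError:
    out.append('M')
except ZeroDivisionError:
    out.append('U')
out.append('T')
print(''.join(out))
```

Execution trace: 'N' (try body) → 'U' (except ZeroDivisionError) → 'T' (after the try/except). Output: NUT

Answer: NUT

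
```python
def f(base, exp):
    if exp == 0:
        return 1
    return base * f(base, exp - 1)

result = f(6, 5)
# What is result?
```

f(6, 5) = 6 * 6 * 6 * 6 * 6 = 7776

Answer: 7776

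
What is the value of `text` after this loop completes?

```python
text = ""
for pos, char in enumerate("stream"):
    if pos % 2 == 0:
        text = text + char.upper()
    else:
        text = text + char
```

Uppercase even positions in 'stream'
`text` takes the values: "" → "S" → "St" → "StR" → "StRe" → "StReA" → "StReAm"

Answer: "StReAm"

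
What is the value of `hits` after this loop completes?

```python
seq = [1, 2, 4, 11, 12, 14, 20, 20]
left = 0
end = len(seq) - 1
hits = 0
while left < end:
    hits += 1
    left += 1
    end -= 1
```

Iterations until pointers meet (list length 8)
`hits` takes the values: 0 → 1 → 2 → 3 → 4

Answer: 4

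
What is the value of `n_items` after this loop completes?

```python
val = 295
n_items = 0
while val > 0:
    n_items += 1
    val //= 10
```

Count digits by repeated division by 10
`n_items` takes the values: 0 → 1 → 2 → 3

Answer: 3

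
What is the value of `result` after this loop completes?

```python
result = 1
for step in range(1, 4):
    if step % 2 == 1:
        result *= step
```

Product of odd numbers 1 to 3
`result` takes the values: 1 → 3

Answer: 3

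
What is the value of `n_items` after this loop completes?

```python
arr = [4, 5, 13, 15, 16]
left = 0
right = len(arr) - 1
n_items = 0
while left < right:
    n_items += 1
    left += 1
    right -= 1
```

Iterations until pointers meet (list length 5)
`n_items` takes the values: 0 → 1 → 2

Answer: 2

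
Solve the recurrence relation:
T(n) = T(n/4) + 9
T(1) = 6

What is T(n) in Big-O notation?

Each step divides n by 4 and adds 9. After log_4(n) steps we reach T(1)=6. So T(n) = 9·log_4(n) + 6 = O(log n).

Answer: O(log n)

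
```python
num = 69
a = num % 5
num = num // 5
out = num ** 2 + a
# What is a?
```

Trace:
`num = 69` → num = 69
`a = num % 5` → a = 4
`num = num // 5` → num = 13
`out = num ** 2 + a` → out = 173
So a = 4

Answer: 4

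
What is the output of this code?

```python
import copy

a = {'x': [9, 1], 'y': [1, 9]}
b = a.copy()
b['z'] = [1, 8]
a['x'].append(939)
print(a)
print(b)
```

Key concept: shallow copy of dict with mutable values.
Step by step:
`a = {'x': [9, 1], 'y': [1, 9]}` → a = {'x': [9, 1], 'y': [1, 9]}
`b = a.copy()` → b = {'x': [9, 1], 'y': [1, 9]}
`b['z'] = [1, 8]` → b = {'x': [9, 1], 'y': [1, 9], 'z': [1, 8]}
`a['x'].append(939)` → a = {'x': [9, 1, 939], 'y': [1, 9]}; b = {'x': [9, 1, 939], 'y': [1, 9], 'z': [1, 8]}
`print(a)` → prints {'x': [9, 1, 939], 'y': [1, 9]}
`print(b)` → prints {'x': [9, 1, 939], 'y': [1, 9], 'z': [1, 8]}

Answer:
{'x': [9, 1, 939], 'y': [1, 9]}
{'x': [9, 1, 939], 'y': [1, 9], 'z': [1, 8]}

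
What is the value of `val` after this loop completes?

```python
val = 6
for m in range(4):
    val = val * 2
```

Multiply by 2, 4 times: 6 * 2^4 = 96
`val` takes the values: 6 → 12 → 24 → 48 → 96

Answer: 96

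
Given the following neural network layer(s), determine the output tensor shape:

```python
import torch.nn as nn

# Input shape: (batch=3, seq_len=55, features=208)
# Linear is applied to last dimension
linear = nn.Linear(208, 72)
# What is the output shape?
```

Input: (3, 55, 208) -> Output: (3, 55, 72)

Answer: (3, 55, 72)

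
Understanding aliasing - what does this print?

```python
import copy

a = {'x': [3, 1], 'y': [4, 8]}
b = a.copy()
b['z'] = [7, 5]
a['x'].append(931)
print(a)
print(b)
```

Key concept: shallow copy of dict with mutable values.
Step by step:
`a = {'x': [3, 1], 'y': [4, 8]}` → a = {'x': [3, 1], 'y': [4, 8]}
`b = a.copy()` → b = {'x': [3, 1], 'y': [4, 8]}
`b['z'] = [7, 5]` → b = {'x': [3, 1], 'y': [4, 8], 'z': [7, 5]}
`a['x'].append(931)` → a = {'x': [3, 1, 931], 'y': [4, 8]}; b = {'x': [3, 1, 931], 'y': [4, 8], 'z': [7, 5]}
`print(a)` → prints {'x': [3, 1, 931], 'y': [4, 8]}
`print(b)` → prints {'x': [3, 1, 931], 'y': [4, 8], 'z': [7, 5]}

Answer:
{'x': [3, 1, 931], 'y': [4, 8]}
{'x': [3, 1, 931], 'y': [4, 8], 'z': [7, 5]}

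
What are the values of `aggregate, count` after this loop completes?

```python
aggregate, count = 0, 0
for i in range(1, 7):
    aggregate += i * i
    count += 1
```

Sum of squares and count
`aggregate, count` takes the values: (0, 0) → (1, 0) → (1, 1) → (5, 1) → (5, 2) → (14, 2) → (14, 3) → (30, 3) → (30, 4) → (55, 4) → (55, 5) → (91, 5) → (91, 6)

Answer: 91, 6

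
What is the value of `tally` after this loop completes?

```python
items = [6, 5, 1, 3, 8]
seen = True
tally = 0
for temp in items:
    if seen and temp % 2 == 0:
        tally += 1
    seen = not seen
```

Count even values at even positions
`tally` takes the values: 0 → 1 → 2

Answer: 2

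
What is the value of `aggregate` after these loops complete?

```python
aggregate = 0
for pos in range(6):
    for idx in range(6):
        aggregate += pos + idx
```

Sum of all pos+idx for pos,idx in 6x6
`aggregate` takes the values: 0 → 1 → 3 → 6 → 10 → 15 → 16 → 18 → 21 → 25 → 30 → 36 → 38 → 41 → 45 → 50 → 56 → 63 → 66 → 70 → 75 → 81 → 88 → 96 → 100 → 105 → 111 → 118 → 126 → 135 → 140 → 146 → 153 → 161 → 170 → 180

Answer: 180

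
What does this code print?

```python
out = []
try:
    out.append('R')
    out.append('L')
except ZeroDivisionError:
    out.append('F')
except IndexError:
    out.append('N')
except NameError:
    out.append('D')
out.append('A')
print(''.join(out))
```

Execution trace: 'R' (try body) → 'L' (try body, no exception) → 'A' (after the try/except). Output: RLA

Answer: RLA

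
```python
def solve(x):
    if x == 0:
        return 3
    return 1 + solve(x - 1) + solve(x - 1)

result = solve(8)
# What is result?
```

solve(x) = 1 + 2·solve(x-1), solve(0)=3. Closed form: (3+1)·2^8 - 1 = 1023.

Answer: 1023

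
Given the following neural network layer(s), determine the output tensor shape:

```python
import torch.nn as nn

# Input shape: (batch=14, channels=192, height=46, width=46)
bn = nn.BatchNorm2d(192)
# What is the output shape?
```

Input: (14, 192, 46, 46) -> Output: (14, 192, 46, 46)

Answer: (14, 192, 46, 46)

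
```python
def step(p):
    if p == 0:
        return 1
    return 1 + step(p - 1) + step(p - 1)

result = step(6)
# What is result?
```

step(p) = 1 + 2·step(p-1), step(0)=1. Closed form: (1+1)·2^6 - 1 = 127.

Answer: 127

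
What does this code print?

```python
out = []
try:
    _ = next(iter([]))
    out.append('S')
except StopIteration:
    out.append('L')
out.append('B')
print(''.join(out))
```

Execution trace: 'L' (except StopIteration) → 'B' (after the try/except). Output: LB

Answer: LB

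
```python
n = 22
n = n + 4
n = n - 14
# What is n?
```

Trace:
`n = 22` → n = 22
`n = n + 4` → n = 26
`n = n - 14` → n = 12
So n = 12

Answer: 12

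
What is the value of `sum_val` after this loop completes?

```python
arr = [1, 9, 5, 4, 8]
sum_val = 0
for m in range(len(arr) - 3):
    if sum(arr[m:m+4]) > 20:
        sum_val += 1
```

Count windows with sum > 20
`sum_val` takes the values: 0 → 1

Answer: 1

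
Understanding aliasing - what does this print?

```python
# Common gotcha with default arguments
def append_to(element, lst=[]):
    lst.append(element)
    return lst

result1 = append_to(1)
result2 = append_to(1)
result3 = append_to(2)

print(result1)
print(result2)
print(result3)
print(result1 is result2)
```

Key concept: mutable default argument gotcha.
Step by step:
`result1 = append_to(1)` → result1 = [1]
`result2 = append_to(1)` → result1 = [1, 1] (same object as result2); result2 = [1, 1] (same object as result1)
`result3 = append_to(2)` → result1 = [1, 1, 2] (same object as result2, result3); result2 = [1, 1, 2] (same object as result1, result3); result3 = [1, 1, 2] (same object as result1, result2)
`print(result1)` → prints [1, 1, 2]
`print(result2)` → prints [1, 1, 2]
`print(result3)` → prints [1, 1, 2]
`print(result1 is result2)` → prints True

Answer:
[1, 1, 2]
[1, 1, 2]
[1, 1, 2]
True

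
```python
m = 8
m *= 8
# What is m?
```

Trace:
`m = 8` → m = 8
`m *= 8` → m = 64
So m = 64

Answer: 64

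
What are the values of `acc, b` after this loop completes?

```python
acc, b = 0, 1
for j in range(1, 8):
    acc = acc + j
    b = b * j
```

Sum and factorial of 1 to 7
`acc, b` takes the values: (0, 1) → (1, 1) → (3, 1) → (3, 2) → (6, 2) → (6, 6) → (10, 6) → (10, 24) → (15, 24) → (15, 120) → (21, 120) → (21, 720) → (28, 720) → (28, 5040)

Answer: 28, 5040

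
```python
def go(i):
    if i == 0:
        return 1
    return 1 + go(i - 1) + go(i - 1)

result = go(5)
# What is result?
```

go(i) = 1 + 2·go(i-1), go(0)=1. Closed form: (1+1)·2^5 - 1 = 63.

Answer: 63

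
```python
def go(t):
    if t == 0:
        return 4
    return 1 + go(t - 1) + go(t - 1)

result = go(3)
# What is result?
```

go(t) = 1 + 2·go(t-1), go(0)=4. Closed form: (4+1)·2^3 - 1 = 39.

Answer: 39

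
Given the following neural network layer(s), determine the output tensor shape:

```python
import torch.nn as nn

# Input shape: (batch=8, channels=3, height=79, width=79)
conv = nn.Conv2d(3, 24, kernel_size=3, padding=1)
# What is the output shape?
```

Input: (8, 3, 79, 79) -> Output: (8, 24, 79, 79)

Answer: (8, 24, 79, 79)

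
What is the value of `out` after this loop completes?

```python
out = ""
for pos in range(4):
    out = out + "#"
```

Repeat '#' 4 times
`out` takes the values: "" → "#" → "##" → "###" → "####"

Answer: "####"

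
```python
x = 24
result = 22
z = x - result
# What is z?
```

Trace:
`x = 24` → x = 24
`result = 22` → result = 22
`z = x - result` → z = 2
So z = 2

Answer: 2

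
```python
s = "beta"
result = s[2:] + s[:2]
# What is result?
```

Trace:
`s = "beta"` → s = 'beta'
`result = s[2:] + s[:2]` → result = 'tabe'
So result = 'tabe'

Answer: 'tabe'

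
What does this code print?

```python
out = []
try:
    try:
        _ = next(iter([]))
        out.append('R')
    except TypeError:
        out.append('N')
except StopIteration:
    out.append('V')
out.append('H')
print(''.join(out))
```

Execution trace: 'V' (outer except StopIteration) → 'H' (after the try/except). Output: VH

Answer: VH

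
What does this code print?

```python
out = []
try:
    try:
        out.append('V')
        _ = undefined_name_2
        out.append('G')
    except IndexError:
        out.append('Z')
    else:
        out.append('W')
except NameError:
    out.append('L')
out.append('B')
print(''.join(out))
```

Execution trace: 'V' (try body) → 'L' (outer except NameError) → 'B' (after the try/except). Output: VLB

Answer: VLB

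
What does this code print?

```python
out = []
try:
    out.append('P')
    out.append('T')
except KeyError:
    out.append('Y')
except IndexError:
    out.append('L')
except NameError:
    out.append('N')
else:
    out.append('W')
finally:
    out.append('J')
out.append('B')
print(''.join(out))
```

Execution trace: 'P' (try body) → 'T' (try body, no exception) → 'W' (else) → 'J' (finally) → 'B' (after the try/except). Output: PTWJB

Answer: PTWJB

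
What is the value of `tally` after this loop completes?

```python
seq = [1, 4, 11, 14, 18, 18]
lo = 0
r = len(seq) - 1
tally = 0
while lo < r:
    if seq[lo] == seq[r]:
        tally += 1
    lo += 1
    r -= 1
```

Count matching pairs from ends
`tally` takes the values: 0

Answer: 0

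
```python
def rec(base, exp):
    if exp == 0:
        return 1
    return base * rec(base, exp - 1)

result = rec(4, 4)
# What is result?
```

rec(4, 4) = 4 * 4 * 4 * 4 = 256

Answer: 256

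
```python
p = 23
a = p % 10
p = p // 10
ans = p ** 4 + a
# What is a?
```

Trace:
`p = 23` → p = 23
`a = p % 10` → a = 3
`p = p // 10` → p = 2
`ans = p ** 4 + a` → ans = 19
So a = 3

Answer: 3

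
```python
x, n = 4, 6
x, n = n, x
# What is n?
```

Trace:
`x, n = 4, 6` → x = 4; n = 6
`x, n = n, x` → x = 6; n = 4
So n = 4

Answer: 4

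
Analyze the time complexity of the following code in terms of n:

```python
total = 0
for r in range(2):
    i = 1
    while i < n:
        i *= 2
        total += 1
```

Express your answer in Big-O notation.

Each loop level contributes: 1 × log n. Multiplying the contributions gives O(log n).

Answer: O(log n)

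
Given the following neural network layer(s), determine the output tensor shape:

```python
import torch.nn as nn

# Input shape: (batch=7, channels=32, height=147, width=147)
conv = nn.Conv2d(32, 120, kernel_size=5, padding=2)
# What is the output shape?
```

Input: (7, 32, 147, 147) -> Output: (7, 120, 147, 147)

Answer: (7, 120, 147, 147)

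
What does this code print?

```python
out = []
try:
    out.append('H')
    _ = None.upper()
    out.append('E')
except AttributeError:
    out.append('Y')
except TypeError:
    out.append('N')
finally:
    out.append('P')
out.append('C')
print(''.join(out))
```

Execution trace: 'H' (try body) → 'Y' (except AttributeError) → 'P' (finally) → 'C' (after the try/except). Output: HYPC

Answer: HYPC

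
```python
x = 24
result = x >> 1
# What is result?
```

Trace:
`x = 24` → x = 24
`result = x >> 1` → result = 12
So result = 12

Answer: 12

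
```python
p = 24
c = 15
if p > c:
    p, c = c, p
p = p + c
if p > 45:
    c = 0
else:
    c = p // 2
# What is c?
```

Trace:
`p = 24` → p = 24
`c = 15` → c = 15
`if p > c: ...` → p > c is True → p = 15; c = 24
`p = p + c` → p = 39
`if p > 45: ...` → p > 45 is False, take else branch → c = 19
So c = 19

Answer: 19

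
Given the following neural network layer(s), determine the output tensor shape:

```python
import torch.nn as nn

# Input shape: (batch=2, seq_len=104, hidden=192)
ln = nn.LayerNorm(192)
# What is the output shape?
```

Input: (2, 104, 192) -> Output: (2, 104, 192)

Answer: (2, 104, 192)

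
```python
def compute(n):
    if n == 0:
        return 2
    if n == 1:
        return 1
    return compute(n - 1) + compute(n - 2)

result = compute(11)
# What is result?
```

Build up from base cases: compute(0)=2, compute(1)=1, compute(2)=3, compute(3)=4, compute(4)=7, compute(5)=11, compute(6)=18, ..., compute(11)=199

Answer: 199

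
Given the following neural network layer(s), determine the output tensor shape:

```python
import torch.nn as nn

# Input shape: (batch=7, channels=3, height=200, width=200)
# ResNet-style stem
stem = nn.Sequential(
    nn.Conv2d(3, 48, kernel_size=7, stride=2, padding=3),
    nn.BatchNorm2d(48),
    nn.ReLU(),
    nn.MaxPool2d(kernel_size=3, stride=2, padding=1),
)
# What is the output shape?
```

Input: (7, 3, 200, 200) -> after Conv2d 7x7 stride=2: (7, 48, 100, 100) -> Output: (7, 48, 50, 50)

Answer: (7, 48, 50, 50)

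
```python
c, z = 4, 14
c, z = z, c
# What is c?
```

Trace:
`c, z = 4, 14` → c = 4; z = 14
`c, z = z, c` → c = 14; z = 4
So c = 14

Answer: 14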